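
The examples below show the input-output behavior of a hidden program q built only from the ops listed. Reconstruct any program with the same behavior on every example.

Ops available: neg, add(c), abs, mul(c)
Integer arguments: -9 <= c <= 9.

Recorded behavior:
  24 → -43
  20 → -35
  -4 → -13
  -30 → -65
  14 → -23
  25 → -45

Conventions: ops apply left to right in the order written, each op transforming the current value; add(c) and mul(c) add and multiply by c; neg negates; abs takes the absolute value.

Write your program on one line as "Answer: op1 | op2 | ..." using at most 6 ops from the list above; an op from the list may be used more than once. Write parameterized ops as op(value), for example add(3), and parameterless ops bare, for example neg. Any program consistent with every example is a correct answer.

add(-1) | mul(2) | add(-3) | abs | neg

Check, running the answer program on each example:
  24 -> 23 -> 46 -> 43 -> 43 -> -43
  20 -> 19 -> 38 -> 35 -> 35 -> -35
  -4 -> -5 -> -10 -> -13 -> 13 -> -13
  -30 -> -31 -> -62 -> -65 -> 65 -> -65
  14 -> 13 -> 26 -> 23 -> 23 -> -23
  25 -> 24 -> 48 -> 45 -> 45 -> -45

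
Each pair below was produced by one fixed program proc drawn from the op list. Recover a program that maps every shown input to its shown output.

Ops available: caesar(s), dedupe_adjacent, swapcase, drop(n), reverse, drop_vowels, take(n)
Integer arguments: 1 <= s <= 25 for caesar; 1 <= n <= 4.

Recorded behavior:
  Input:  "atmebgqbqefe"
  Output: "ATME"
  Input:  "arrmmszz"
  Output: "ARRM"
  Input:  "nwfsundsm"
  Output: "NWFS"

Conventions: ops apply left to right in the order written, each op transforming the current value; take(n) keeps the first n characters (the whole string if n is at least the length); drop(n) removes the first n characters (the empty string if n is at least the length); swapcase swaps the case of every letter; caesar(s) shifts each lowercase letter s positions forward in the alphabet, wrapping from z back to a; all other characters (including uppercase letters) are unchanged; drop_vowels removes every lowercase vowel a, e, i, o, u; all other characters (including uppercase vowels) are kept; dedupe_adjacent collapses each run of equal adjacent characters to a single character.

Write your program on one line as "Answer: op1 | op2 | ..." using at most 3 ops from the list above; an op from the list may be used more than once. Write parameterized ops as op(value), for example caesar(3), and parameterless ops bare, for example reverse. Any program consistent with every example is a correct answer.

take(4) | swapcase

Check, running the answer program on each example:
  "atmebgqbqefe" -> "atme" -> "ATME"
  "arrmmszz" -> "arrm" -> "ARRM"
  "nwfsundsm" -> "nwfs" -> "NWFS"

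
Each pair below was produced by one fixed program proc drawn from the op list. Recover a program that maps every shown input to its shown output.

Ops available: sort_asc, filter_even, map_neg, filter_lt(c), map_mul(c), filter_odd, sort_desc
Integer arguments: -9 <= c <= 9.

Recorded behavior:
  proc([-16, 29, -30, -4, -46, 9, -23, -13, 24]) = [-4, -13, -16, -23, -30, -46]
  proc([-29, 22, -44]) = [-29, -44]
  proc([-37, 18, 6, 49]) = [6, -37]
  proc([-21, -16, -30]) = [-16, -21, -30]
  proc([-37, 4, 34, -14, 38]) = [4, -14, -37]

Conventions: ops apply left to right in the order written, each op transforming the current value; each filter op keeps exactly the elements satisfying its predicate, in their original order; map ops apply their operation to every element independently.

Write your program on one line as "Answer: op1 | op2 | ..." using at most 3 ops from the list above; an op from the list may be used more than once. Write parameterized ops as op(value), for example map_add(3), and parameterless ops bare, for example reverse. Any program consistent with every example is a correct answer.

sort_desc | filter_lt(9)

Check, running the answer program on each example:
  [-16, 29, -30, -4, -46, 9, -23, -13, 24] -> [29, 24, 9, -4, -13, -16, -23, -30, -46] -> [-4, -13, -16, -23, -30, -46]
  [-29, 22, -44] -> [22, -29, -44] -> [-29, -44]
  [-37, 18, 6, 49] -> [49, 18, 6, -37] -> [6, -37]
  [-21, -16, -30] -> [-16, -21, -30] -> [-16, -21, -30]
  [-37, 4, 34, -14, 38] -> [38, 34, 4, -14, -37] -> [4, -14, -37]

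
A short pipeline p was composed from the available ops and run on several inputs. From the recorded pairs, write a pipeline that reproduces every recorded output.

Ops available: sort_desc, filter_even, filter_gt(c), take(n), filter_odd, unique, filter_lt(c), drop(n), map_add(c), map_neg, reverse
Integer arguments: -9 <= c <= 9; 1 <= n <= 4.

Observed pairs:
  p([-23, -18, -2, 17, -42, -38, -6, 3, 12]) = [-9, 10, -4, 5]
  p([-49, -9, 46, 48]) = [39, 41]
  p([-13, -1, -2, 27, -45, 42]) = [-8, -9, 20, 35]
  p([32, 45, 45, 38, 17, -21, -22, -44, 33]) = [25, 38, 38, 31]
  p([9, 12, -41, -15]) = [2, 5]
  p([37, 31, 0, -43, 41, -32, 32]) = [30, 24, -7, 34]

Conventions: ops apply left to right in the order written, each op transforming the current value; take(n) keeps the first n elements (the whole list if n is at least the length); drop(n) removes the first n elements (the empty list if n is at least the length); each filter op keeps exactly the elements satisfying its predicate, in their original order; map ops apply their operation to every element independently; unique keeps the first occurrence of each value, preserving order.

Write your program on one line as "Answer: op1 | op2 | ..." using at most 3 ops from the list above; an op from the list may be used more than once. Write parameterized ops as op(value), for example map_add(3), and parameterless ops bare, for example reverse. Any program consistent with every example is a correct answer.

filter_gt(-5) | take(4) | map_add(-7)

Check, running the answer program on each example:
  [-23, -18, -2, 17, -42, -38, -6, 3, 12] -> [-2, 17, 3, 12] -> [-2, 17, 3, 12] -> [-9, 10, -4, 5]
  [-49, -9, 46, 48] -> [46, 48] -> [46, 48] -> [39, 41]
  [-13, -1, -2, 27, -45, 42] -> [-1, -2, 27, 42] -> [-1, -2, 27, 42] -> [-8, -9, 20, 35]
  [32, 45, 45, 38, 17, -21, -22, -44, 33] -> [32, 45, 45, 38, 17, 33] -> [32, 45, 45, 38] -> [25, 38, 38, 31]
  [9, 12, -41, -15] -> [9, 12] -> [9, 12] -> [2, 5]
  [37, 31, 0, -43, 41, -32, 32] -> [37, 31, 0, 41, 32] -> [37, 31, 0, 41] -> [30, 24, -7, 34]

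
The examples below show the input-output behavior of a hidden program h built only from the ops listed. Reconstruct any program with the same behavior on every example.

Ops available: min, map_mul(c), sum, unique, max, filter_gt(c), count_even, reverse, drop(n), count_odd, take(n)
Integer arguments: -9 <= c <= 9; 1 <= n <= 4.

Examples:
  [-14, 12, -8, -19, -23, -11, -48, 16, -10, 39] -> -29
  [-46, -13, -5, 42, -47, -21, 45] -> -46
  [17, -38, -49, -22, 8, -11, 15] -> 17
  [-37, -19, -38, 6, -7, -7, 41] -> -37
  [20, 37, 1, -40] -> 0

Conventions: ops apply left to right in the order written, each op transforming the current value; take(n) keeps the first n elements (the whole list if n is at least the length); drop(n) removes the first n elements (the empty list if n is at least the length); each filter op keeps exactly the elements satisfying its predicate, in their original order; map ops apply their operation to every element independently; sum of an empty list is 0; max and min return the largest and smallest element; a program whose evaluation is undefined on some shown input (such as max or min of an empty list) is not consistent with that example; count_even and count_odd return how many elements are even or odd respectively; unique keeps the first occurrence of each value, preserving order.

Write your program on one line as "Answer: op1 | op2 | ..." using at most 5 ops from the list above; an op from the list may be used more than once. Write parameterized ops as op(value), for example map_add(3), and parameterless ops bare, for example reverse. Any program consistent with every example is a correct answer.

reverse | drop(2) | drop(4) | sum

Check, running the answer program on each example:
  [-14, 12, -8, -19, -23, -11, -48, 16, -10, 39] -> [39, -10, 16, -48, -11, -23, -19, -8, 12, -14] -> [16, -48, -11, -23, -19, -8, 12, -14] -> [-19, -8, 12, -14] -> -29
  [-46, -13, -5, 42, -47, -21, 45] -> [45, -21, -47, 42, -5, -13, -46] -> [-47, 42, -5, -13, -46] -> [-46] -> -46
  [17, -38, -49, -22, 8, -11, 15] -> [15, -11, 8, -22, -49, -38, 17] -> [8, -22, -49, -38, 17] -> [17] -> 17
  [-37, -19, -38, 6, -7, -7, 41] -> [41, -7, -7, 6, -38, -19, -37] -> [-7, 6, -38, -19, -37] -> [-37] -> -37
  [20, 37, 1, -40] -> [-40, 1, 37, 20] -> [37, 20] -> [] -> 0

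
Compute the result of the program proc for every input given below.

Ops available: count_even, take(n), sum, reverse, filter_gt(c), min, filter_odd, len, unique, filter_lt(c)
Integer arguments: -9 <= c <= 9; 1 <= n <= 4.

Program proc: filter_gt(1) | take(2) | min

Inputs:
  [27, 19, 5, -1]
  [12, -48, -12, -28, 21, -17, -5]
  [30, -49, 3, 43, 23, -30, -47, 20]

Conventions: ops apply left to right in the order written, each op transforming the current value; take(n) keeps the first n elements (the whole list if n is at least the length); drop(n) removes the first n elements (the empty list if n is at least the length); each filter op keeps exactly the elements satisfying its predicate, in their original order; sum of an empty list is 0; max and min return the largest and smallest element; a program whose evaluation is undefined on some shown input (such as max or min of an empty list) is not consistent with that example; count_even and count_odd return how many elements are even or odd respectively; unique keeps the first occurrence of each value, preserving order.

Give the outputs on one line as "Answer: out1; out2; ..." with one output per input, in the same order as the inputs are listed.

Execution, op by op:
  [27, 19, 5, -1] -> [27, 19, 5] -> [27, 19] -> 19
  [12, -48, -12, -28, 21, -17, -5] -> [12, 21] -> [12, 21] -> 12
  [30, -49, 3, 43, 23, -30, -47, 20] -> [30, 3, 43, 23, 20] -> [30, 3] -> 3

19; 12; 3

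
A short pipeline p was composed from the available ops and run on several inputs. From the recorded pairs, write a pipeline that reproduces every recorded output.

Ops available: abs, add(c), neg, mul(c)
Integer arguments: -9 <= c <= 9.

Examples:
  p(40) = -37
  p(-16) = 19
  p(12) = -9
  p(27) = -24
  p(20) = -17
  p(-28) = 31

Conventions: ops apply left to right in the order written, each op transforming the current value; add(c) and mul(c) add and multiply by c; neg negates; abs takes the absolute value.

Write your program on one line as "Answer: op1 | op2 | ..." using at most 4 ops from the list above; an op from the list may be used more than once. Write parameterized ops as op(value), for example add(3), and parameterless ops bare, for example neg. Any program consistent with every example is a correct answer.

neg | add(7) | add(-4)

Check, running the answer program on each example:
  40 -> -40 -> -33 -> -37
  -16 -> 16 -> 23 -> 19
  12 -> -12 -> -5 -> -9
  27 -> -27 -> -20 -> -24
  20 -> -20 -> -13 -> -17
  -28 -> 28 -> 35 -> 31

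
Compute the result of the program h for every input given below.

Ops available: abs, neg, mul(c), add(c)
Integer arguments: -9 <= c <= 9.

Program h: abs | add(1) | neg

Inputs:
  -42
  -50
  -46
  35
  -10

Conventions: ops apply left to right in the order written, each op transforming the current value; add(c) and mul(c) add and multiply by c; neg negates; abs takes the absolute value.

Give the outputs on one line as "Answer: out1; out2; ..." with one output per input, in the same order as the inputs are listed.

-43; -51; -47; -36; -11

Execution, op by op:
  -42 -> 42 -> 43 -> -43
  -50 -> 50 -> 51 -> -51
  -46 -> 46 -> 47 -> -47
  35 -> 35 -> 36 -> -36
  -10 -> 10 -> 11 -> -11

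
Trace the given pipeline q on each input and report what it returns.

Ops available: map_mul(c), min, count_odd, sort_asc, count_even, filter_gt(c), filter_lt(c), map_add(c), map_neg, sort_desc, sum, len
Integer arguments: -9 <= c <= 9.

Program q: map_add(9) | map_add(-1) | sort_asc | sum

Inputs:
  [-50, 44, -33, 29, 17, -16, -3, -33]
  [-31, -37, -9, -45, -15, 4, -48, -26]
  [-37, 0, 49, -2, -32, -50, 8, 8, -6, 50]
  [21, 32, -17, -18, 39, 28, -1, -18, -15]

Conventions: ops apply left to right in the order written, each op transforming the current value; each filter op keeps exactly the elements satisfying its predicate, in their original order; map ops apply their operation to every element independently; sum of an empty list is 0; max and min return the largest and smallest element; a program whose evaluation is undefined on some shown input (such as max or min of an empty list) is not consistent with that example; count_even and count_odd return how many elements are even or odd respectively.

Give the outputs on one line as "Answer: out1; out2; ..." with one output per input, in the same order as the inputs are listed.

Execution, op by op:
  [-50, 44, -33, 29, 17, -16, -3, -33] -> [-41, 53, -24, 38, 26, -7, 6, -24] -> [-42, 52, -25, 37, 25, -8, 5, -25] -> [-42, -25, -25, -8, 5, 25, 37, 52] -> 19
  [-31, -37, -9, -45, -15, 4, -48, -26] -> [-22, -28, 0, -36, -6, 13, -39, -17] -> [-23, -29, -1, -37, -7, 12, -40, -18] -> [-40, -37, -29, -23, -18, -7, -1, 12] -> -143
  [-37, 0, 49, -2, -32, -50, 8, 8, -6, 50] -> [-28, 9, 58, 7, -23, -41, 17, 17, 3, 59] -> [-29, 8, 57, 6, -24, -42, 16, 16, 2, 58] -> [-42, -29, -24, 2, 6, 8, 16, 16, 57, 58] -> 68
  [21, 32, -17, -18, 39, 28, -1, -18, -15] -> [30, 41, -8, -9, 48, 37, 8, -9, -6] -> [29, 40, -9, -10, 47, 36, 7, -10, -7] -> [-10, -10, -9, -7, 7, 29, 36, 40, 47] -> 123

19; -143; 68; 123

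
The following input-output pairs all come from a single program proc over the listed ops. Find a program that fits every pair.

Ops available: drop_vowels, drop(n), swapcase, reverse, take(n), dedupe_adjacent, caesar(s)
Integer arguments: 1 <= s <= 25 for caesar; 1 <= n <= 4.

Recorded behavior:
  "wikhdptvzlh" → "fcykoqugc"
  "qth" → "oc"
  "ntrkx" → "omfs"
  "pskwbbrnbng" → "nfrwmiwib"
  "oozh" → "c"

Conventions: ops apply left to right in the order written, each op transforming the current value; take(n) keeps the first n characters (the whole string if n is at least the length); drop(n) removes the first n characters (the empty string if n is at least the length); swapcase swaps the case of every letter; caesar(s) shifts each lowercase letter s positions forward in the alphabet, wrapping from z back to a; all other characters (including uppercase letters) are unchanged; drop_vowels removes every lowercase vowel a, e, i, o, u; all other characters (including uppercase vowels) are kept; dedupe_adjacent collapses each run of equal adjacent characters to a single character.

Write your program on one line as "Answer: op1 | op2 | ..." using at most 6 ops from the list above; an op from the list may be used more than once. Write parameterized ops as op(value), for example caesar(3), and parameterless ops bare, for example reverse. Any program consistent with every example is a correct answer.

drop_vowels | dedupe_adjacent | caesar(9) | drop(1) | caesar(12)

Check, running the answer program on each example:
  "wikhdptvzlh" -> "wkhdptvzlh" -> "wkhdptvzlh" -> "ftqmyceiuq" -> "tqmyceiuq" -> "fcykoqugc"
  "qth" -> "qth" -> "qth" -> "zcq" -> "cq" -> "oc"
  "ntrkx" -> "ntrkx" -> "ntrkx" -> "wcatg" -> "catg" -> "omfs"
  "pskwbbrnbng" -> "pskwbbrnbng" -> "pskwbrnbng" -> "ybtfkawkwp" -> "btfkawkwp" -> "nfrwmiwib"
  "oozh" -> "zh" -> "zh" -> "iq" -> "q" -> "c"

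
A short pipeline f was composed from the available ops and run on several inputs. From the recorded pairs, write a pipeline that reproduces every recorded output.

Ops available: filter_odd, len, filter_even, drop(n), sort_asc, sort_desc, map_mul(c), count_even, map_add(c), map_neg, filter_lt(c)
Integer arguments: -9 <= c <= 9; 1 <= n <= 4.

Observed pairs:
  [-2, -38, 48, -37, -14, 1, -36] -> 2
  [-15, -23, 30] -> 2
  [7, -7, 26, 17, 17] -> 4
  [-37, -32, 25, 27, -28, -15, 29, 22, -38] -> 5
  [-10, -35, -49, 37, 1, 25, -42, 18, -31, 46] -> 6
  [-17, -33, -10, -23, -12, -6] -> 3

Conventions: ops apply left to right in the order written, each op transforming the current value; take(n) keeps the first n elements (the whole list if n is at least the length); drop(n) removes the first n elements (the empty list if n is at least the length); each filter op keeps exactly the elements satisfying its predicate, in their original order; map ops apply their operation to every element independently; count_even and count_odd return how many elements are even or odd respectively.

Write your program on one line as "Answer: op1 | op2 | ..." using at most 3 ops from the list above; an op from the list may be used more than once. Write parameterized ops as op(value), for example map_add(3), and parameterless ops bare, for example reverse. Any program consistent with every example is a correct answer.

sort_desc | filter_odd | len

Check, running the answer program on each example:
  [-2, -38, 48, -37, -14, 1, -36] -> [48, 1, -2, -14, -36, -37, -38] -> [1, -37] -> 2
  [-15, -23, 30] -> [30, -15, -23] -> [-15, -23] -> 2
  [7, -7, 26, 17, 17] -> [26, 17, 17, 7, -7] -> [17, 17, 7, -7] -> 4
  [-37, -32, 25, 27, -28, -15, 29, 22, -38] -> [29, 27, 25, 22, -15, -28, -32, -37, -38] -> [29, 27, 25, -15, -37] -> 5
  [-10, -35, -49, 37, 1, 25, -42, 18, -31, 46] -> [46, 37, 25, 18, 1, -10, -31, -35, -42, -49] -> [37, 25, 1, -31, -35, -49] -> 6
  [-17, -33, -10, -23, -12, -6] -> [-6, -10, -12, -17, -23, -33] -> [-17, -23, -33] -> 3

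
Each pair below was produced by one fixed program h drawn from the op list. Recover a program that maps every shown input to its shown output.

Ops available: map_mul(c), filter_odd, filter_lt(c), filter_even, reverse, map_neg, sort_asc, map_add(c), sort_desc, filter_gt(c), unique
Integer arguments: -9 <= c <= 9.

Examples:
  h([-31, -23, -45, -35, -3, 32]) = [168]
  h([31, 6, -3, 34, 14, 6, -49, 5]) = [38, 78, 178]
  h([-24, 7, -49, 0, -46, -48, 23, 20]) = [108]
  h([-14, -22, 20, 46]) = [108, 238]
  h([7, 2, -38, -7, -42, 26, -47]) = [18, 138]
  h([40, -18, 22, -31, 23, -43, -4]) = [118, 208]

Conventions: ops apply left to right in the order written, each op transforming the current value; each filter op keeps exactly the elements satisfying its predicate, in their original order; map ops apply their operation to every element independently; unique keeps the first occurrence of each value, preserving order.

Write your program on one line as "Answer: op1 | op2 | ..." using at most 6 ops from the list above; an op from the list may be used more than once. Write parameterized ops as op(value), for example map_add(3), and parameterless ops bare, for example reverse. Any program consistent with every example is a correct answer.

unique | filter_gt(0) | sort_asc | map_mul(5) | map_add(8) | filter_even

Check, running the answer program on each example:
  [-31, -23, -45, -35, -3, 32] -> [-31, -23, -45, -35, -3, 32] -> [32] -> [32] -> [160] -> [168] -> [168]
  [31, 6, -3, 34, 14, 6, -49, 5] -> [31, 6, -3, 34, 14, -49, 5] -> [31, 6, 34, 14, 5] -> [5, 6, 14, 31, 34] -> [25, 30, 70, 155, 170] -> [33, 38, 78, 163, 178] -> [38, 78, 178]
  [-24, 7, -49, 0, -46, -48, 23, 20] -> [-24, 7, -49, 0, -46, -48, 23, 20] -> [7, 23, 20] -> [7, 20, 23] -> [35, 100, 115] -> [43, 108, 123] -> [108]
  [-14, -22, 20, 46] -> [-14, -22, 20, 46] -> [20, 46] -> [20, 46] -> [100, 230] -> [108, 238] -> [108, 238]
  [7, 2, -38, -7, -42, 26, -47] -> [7, 2, -38, -7, -42, 26, -47] -> [7, 2, 26] -> [2, 7, 26] -> [10, 35, 130] -> [18, 43, 138] -> [18, 138]
  [40, -18, 22, -31, 23, -43, -4] -> [40, -18, 22, -31, 23, -43, -4] -> [40, 22, 23] -> [22, 23, 40] -> [110, 115, 200] -> [118, 123, 208] -> [118, 208]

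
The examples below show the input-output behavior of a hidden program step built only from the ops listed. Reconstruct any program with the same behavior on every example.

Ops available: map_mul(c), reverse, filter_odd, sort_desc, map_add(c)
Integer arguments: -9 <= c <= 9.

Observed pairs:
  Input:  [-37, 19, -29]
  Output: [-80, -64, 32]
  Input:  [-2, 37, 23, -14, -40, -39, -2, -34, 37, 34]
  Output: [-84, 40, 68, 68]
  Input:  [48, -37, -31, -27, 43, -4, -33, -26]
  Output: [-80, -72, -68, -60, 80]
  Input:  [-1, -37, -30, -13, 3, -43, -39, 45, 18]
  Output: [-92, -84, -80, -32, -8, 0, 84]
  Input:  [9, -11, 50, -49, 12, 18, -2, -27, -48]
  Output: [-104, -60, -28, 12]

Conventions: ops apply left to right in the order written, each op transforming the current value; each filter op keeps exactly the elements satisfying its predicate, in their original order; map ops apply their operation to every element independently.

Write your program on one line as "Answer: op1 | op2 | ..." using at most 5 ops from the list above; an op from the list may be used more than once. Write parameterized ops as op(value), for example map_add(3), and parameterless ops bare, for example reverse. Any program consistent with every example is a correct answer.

sort_desc | filter_odd | map_mul(2) | map_add(-6) | reverse

Check, running the answer program on each example:
  [-37, 19, -29] -> [19, -29, -37] -> [19, -29, -37] -> [38, -58, -74] -> [32, -64, -80] -> [-80, -64, 32]
  [-2, 37, 23, -14, -40, -39, -2, -34, 37, 34] -> [37, 37, 34, 23, -2, -2, -14, -34, -39, -40] -> [37, 37, 23, -39] -> [74, 74, 46, -78] -> [68, 68, 40, -84] -> [-84, 40, 68, 68]
  [48, -37, -31, -27, 43, -4, -33, -26] -> [48, 43, -4, -26, -27, -31, -33, -37] -> [43, -27, -31, -33, -37] -> [86, -54, -62, -66, -74] -> [80, -60, -68, -72, -80] -> [-80, -72, -68, -60, 80]
  [-1, -37, -30, -13, 3, -43, -39, 45, 18] -> [45, 18, 3, -1, -13, -30, -37, -39, -43] -> [45, 3, -1, -13, -37, -39, -43] -> [90, 6, -2, -26, -74, -78, -86] -> [84, 0, -8, -32, -80, -84, -92] -> [-92, -84, -80, -32, -8, 0, 84]
  [9, -11, 50, -49, 12, 18, -2, -27, -48] -> [50, 18, 12, 9, -2, -11, -27, -48, -49] -> [9, -11, -27, -49] -> [18, -22, -54, -98] -> [12, -28, -60, -104] -> [-104, -60, -28, 12]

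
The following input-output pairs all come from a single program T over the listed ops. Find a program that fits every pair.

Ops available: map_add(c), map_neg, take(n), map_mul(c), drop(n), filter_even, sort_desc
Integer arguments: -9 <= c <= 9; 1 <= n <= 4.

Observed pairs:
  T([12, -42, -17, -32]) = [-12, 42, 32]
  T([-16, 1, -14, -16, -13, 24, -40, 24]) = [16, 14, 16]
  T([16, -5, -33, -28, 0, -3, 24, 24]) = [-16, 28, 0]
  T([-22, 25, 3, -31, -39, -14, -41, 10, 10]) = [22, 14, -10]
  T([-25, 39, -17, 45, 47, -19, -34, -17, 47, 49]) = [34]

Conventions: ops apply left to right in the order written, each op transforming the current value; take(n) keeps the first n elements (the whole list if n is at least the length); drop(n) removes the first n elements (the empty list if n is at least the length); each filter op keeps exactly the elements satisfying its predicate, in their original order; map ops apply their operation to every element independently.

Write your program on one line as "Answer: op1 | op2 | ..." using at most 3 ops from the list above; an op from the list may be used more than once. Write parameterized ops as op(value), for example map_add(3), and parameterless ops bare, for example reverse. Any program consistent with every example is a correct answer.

filter_even | map_mul(-1) | take(3)

Check, running the answer program on each example:
  [12, -42, -17, -32] -> [12, -42, -32] -> [-12, 42, 32] -> [-12, 42, 32]
  [-16, 1, -14, -16, -13, 24, -40, 24] -> [-16, -14, -16, 24, -40, 24] -> [16, 14, 16, -24, 40, -24] -> [16, 14, 16]
  [16, -5, -33, -28, 0, -3, 24, 24] -> [16, -28, 0, 24, 24] -> [-16, 28, 0, -24, -24] -> [-16, 28, 0]
  [-22, 25, 3, -31, -39, -14, -41, 10, 10] -> [-22, -14, 10, 10] -> [22, 14, -10, -10] -> [22, 14, -10]
  [-25, 39, -17, 45, 47, -19, -34, -17, 47, 49] -> [-34] -> [34] -> [34]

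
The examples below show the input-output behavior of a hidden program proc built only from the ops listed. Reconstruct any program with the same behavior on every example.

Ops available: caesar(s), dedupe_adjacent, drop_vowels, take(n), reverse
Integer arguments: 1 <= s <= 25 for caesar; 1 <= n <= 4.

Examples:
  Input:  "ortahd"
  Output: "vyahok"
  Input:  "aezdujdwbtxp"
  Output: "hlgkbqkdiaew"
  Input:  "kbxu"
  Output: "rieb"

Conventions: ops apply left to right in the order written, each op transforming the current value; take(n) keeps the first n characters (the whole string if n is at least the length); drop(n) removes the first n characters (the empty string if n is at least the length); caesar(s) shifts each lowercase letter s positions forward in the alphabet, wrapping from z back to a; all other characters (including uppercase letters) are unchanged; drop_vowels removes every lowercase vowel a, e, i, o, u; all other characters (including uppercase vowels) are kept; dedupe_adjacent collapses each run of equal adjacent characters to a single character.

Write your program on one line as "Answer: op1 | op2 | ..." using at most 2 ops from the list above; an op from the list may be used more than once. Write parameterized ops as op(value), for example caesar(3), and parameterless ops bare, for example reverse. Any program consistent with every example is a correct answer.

caesar(14) | caesar(19)

Check, running the answer program on each example:
  "ortahd" -> "cfhovr" -> "vyahok"
  "aezdujdwbtxp" -> "osnrixrkphld" -> "hlgkbqkdiaew"
  "kbxu" -> "ypli" -> "rieb"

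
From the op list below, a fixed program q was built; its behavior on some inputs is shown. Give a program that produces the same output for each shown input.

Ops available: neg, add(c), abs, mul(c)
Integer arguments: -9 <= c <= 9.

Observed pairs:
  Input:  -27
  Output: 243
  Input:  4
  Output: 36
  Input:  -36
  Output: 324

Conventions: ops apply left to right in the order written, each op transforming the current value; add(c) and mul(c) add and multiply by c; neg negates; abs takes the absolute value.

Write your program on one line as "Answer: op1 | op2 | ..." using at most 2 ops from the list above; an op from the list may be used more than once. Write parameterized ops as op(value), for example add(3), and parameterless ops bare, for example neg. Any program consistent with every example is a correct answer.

mul(-9) | abs

Check, running the answer program on each example:
  -27 -> 243 -> 243
  4 -> -36 -> 36
  -36 -> 324 -> 324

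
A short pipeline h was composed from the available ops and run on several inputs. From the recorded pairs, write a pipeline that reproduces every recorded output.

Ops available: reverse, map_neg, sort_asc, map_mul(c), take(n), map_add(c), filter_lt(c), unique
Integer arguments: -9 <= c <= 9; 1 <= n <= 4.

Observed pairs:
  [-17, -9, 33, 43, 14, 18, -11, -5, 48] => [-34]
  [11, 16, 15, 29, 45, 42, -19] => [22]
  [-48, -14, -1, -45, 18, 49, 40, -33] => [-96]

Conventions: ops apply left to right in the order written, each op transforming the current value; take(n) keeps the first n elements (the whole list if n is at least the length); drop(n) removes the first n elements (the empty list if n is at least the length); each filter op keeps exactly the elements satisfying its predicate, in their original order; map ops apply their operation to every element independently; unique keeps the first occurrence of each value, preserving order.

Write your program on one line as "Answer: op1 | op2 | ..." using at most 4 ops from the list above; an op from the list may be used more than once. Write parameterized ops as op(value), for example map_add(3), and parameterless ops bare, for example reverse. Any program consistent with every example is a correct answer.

map_neg | take(1) | map_mul(-2)

Check, running the answer program on each example:
  [-17, -9, 33, 43, 14, 18, -11, -5, 48] -> [17, 9, -33, -43, -14, -18, 11, 5, -48] -> [17] -> [-34]
  [11, 16, 15, 29, 45, 42, -19] -> [-11, -16, -15, -29, -45, -42, 19] -> [-11] -> [22]
  [-48, -14, -1, -45, 18, 49, 40, -33] -> [48, 14, 1, 45, -18, -49, -40, 33] -> [48] -> [-96]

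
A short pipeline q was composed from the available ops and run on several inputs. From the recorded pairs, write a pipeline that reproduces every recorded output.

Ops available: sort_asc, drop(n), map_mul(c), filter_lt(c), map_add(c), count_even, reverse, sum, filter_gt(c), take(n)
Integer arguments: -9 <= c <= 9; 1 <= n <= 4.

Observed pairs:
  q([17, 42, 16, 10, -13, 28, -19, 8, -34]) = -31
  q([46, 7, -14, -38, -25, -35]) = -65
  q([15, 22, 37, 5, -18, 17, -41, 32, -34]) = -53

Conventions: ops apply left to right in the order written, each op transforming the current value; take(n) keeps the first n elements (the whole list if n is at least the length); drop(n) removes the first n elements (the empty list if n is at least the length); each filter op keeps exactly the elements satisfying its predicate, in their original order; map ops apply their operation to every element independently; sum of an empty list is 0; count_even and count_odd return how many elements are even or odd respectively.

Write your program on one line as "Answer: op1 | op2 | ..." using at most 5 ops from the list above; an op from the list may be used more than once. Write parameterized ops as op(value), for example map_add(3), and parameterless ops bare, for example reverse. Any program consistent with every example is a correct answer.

map_add(2) | reverse | map_add(9) | filter_lt(-7) | sum

Check, running the answer program on each example:
  [17, 42, 16, 10, -13, 28, -19, 8, -34] -> [19, 44, 18, 12, -11, 30, -17, 10, -32] -> [-32, 10, -17, 30, -11, 12, 18, 44, 19] -> [-23, 19, -8, 39, -2, 21, 27, 53, 28] -> [-23, -8] -> -31
  [46, 7, -14, -38, -25, -35] -> [48, 9, -12, -36, -23, -33] -> [-33, -23, -36, -12, 9, 48] -> [-24, -14, -27, -3, 18, 57] -> [-24, -14, -27] -> -65
  [15, 22, 37, 5, -18, 17, -41, 32, -34] -> [17, 24, 39, 7, -16, 19, -39, 34, -32] -> [-32, 34, -39, 19, -16, 7, 39, 24, 17] -> [-23, 43, -30, 28, -7, 16, 48, 33, 26] -> [-23, -30] -> -53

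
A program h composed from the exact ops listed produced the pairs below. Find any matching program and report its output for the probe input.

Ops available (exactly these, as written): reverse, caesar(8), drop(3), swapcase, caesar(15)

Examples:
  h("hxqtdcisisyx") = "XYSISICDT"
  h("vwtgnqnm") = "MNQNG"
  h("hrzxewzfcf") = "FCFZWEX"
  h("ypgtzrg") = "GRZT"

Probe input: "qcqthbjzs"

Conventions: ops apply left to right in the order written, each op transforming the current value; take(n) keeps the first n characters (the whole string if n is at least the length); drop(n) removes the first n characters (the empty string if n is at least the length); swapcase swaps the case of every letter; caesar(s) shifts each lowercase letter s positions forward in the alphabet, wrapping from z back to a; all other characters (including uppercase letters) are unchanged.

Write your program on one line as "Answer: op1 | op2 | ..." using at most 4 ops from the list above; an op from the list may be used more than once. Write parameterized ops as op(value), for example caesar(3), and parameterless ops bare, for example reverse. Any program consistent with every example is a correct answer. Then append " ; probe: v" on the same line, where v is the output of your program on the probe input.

drop(3) | reverse | swapcase ; probe: "SZJBHT"

Check, running the answer program on each example:
  "hxqtdcisisyx" -> "tdcisisyx" -> "xysisicdt" -> "XYSISICDT"
  "vwtgnqnm" -> "gnqnm" -> "mnqng" -> "MNQNG"
  "hrzxewzfcf" -> "xewzfcf" -> "fcfzwex" -> "FCFZWEX"
  "ypgtzrg" -> "tzrg" -> "grzt" -> "GRZT"
  probe: "qcqthbjzs" -> "thbjzs" -> "szjbht" -> "SZJBHT"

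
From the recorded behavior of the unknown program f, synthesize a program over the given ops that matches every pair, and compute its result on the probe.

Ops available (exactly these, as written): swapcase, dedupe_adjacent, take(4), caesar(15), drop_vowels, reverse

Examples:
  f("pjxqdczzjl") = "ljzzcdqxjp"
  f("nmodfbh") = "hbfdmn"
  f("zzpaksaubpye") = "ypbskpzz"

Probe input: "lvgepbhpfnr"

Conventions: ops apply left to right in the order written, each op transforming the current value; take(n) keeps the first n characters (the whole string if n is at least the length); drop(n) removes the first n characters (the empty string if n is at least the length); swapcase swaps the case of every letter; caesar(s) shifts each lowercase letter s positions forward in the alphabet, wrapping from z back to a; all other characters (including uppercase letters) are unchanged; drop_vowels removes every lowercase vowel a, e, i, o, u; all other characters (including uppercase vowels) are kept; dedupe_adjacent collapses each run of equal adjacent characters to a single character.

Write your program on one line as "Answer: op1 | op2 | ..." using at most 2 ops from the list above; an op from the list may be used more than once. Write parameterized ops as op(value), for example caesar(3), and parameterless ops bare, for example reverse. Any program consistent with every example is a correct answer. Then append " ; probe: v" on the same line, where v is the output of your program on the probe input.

drop_vowels | reverse ; probe: "rnfphbpgvl"

Check, running the answer program on each example:
  "pjxqdczzjl" -> "pjxqdczzjl" -> "ljzzcdqxjp"
  "nmodfbh" -> "nmdfbh" -> "hbfdmn"
  "zzpaksaubpye" -> "zzpksbpy" -> "ypbskpzz"
  probe: "lvgepbhpfnr" -> "lvgpbhpfnr" -> "rnfphbpgvl"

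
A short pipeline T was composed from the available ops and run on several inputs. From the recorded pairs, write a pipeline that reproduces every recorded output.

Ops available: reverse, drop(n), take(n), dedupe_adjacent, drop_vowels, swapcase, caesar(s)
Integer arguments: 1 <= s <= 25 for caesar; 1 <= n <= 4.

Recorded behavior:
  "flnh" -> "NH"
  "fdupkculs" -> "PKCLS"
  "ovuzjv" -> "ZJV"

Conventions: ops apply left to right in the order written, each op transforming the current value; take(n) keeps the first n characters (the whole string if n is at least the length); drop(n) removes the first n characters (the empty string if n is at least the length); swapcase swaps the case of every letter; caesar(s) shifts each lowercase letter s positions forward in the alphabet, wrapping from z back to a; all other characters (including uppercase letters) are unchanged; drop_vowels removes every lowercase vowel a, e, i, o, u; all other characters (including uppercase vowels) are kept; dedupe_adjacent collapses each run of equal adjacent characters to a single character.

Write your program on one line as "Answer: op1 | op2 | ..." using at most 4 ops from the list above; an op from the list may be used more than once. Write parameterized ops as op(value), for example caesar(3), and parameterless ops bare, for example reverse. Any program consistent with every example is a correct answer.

drop(2) | drop_vowels | swapcase

Check, running the answer program on each example:
  "flnh" -> "nh" -> "nh" -> "NH"
  "fdupkculs" -> "upkculs" -> "pkcls" -> "PKCLS"
  "ovuzjv" -> "uzjv" -> "zjv" -> "ZJV"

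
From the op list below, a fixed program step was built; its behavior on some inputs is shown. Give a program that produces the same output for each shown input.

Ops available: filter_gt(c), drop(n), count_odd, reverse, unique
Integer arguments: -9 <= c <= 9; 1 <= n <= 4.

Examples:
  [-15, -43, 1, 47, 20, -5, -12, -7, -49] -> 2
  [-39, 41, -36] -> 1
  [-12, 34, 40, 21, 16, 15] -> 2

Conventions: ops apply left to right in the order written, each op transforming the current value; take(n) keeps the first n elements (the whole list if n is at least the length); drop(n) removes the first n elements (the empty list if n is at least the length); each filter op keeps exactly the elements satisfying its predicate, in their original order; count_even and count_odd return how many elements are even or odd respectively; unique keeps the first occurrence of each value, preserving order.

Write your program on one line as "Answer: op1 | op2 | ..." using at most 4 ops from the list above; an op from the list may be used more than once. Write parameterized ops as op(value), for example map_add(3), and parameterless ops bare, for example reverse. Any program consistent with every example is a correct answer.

filter_gt(-9) | filter_gt(-3) | count_odd

Check, running the answer program on each example:
  [-15, -43, 1, 47, 20, -5, -12, -7, -49] -> [1, 47, 20, -5, -7] -> [1, 47, 20] -> 2
  [-39, 41, -36] -> [41] -> [41] -> 1
  [-12, 34, 40, 21, 16, 15] -> [34, 40, 21, 16, 15] -> [34, 40, 21, 16, 15] -> 2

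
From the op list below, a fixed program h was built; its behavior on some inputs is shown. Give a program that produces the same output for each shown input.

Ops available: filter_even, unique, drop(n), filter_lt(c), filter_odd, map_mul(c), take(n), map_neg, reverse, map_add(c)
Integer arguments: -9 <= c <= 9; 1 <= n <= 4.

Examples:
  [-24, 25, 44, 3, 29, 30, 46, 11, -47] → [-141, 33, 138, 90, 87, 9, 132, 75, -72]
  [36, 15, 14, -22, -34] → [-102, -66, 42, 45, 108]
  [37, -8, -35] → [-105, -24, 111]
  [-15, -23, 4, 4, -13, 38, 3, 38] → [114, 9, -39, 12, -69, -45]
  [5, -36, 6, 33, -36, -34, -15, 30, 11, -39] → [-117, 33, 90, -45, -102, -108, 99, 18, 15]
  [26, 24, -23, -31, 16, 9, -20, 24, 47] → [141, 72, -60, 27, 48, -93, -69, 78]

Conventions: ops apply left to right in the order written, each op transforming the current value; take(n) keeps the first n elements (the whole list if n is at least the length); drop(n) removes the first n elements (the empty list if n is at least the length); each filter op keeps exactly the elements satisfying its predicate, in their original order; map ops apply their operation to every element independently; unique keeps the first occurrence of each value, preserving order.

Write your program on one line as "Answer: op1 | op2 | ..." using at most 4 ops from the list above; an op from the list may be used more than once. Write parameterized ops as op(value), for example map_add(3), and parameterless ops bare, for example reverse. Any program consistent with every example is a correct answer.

reverse | map_mul(-3) | map_neg | unique

Check, running the answer program on each example:
  [-24, 25, 44, 3, 29, 30, 46, 11, -47] -> [-47, 11, 46, 30, 29, 3, 44, 25, -24] -> [141, -33, -138, -90, -87, -9, -132, -75, 72] -> [-141, 33, 138, 90, 87, 9, 132, 75, -72] -> [-141, 33, 138, 90, 87, 9, 132, 75, -72]
  [36, 15, 14, -22, -34] -> [-34, -22, 14, 15, 36] -> [102, 66, -42, -45, -108] -> [-102, -66, 42, 45, 108] -> [-102, -66, 42, 45, 108]
  [37, -8, -35] -> [-35, -8, 37] -> [105, 24, -111] -> [-105, -24, 111] -> [-105, -24, 111]
  [-15, -23, 4, 4, -13, 38, 3, 38] -> [38, 3, 38, -13, 4, 4, -23, -15] -> [-114, -9, -114, 39, -12, -12, 69, 45] -> [114, 9, 114, -39, 12, 12, -69, -45] -> [114, 9, -39, 12, -69, -45]
  [5, -36, 6, 33, -36, -34, -15, 30, 11, -39] -> [-39, 11, 30, -15, -34, -36, 33, 6, -36, 5] -> [117, -33, -90, 45, 102, 108, -99, -18, 108, -15] -> [-117, 33, 90, -45, -102, -108, 99, 18, -108, 15] -> [-117, 33, 90, -45, -102, -108, 99, 18, 15]
  [26, 24, -23, -31, 16, 9, -20, 24, 47] -> [47, 24, -20, 9, 16, -31, -23, 24, 26] -> [-141, -72, 60, -27, -48, 93, 69, -72, -78] -> [141, 72, -60, 27, 48, -93, -69, 72, 78] -> [141, 72, -60, 27, 48, -93, -69, 78]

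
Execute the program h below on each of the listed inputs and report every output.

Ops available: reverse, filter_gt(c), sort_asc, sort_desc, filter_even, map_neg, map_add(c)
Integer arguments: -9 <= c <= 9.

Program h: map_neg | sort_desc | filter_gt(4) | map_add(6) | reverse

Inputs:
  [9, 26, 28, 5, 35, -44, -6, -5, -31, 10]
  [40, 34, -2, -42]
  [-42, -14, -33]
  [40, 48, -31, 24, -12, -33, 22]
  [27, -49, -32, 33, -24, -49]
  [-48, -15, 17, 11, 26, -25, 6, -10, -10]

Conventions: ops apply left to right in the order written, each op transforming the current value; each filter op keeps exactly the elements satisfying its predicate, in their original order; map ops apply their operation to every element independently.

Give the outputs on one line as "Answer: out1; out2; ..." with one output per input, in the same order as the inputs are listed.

[11, 12, 37, 50]; [48]; [20, 39, 48]; [18, 37, 39]; [30, 38, 55, 55]; [16, 16, 21, 31, 54]

Execution, op by op:
  [9, 26, 28, 5, 35, -44, -6, -5, -31, 10] -> [-9, -26, -28, -5, -35, 44, 6, 5, 31, -10] -> [44, 31, 6, 5, -5, -9, -10, -26, -28, -35] -> [44, 31, 6, 5] -> [50, 37, 12, 11] -> [11, 12, 37, 50]
  [40, 34, -2, -42] -> [-40, -34, 2, 42] -> [42, 2, -34, -40] -> [42] -> [48] -> [48]
  [-42, -14, -33] -> [42, 14, 33] -> [42, 33, 14] -> [42, 33, 14] -> [48, 39, 20] -> [20, 39, 48]
  [40, 48, -31, 24, -12, -33, 22] -> [-40, -48, 31, -24, 12, 33, -22] -> [33, 31, 12, -22, -24, -40, -48] -> [33, 31, 12] -> [39, 37, 18] -> [18, 37, 39]
  [27, -49, -32, 33, -24, -49] -> [-27, 49, 32, -33, 24, 49] -> [49, 49, 32, 24, -27, -33] -> [49, 49, 32, 24] -> [55, 55, 38, 30] -> [30, 38, 55, 55]
  [-48, -15, 17, 11, 26, -25, 6, -10, -10] -> [48, 15, -17, -11, -26, 25, -6, 10, 10] -> [48, 25, 15, 10, 10, -6, -11, -17, -26] -> [48, 25, 15, 10, 10] -> [54, 31, 21, 16, 16] -> [16, 16, 21, 31, 54]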